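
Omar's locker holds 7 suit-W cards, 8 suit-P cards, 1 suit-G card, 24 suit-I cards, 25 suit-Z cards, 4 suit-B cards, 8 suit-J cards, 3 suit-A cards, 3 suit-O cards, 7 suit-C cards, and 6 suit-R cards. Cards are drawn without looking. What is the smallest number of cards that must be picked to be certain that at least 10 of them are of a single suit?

66

An adversary could hand out at most 9 cards per suit (9 suits run out sooner): 7 + 8 + 1 + 9 + 9 + 4 + 8 + 3 + 3 + 7 + 6 = 65 cards and still no suit has 10.
One more card lands in a suit already at 9, so 66 draws are enough and 65 are not.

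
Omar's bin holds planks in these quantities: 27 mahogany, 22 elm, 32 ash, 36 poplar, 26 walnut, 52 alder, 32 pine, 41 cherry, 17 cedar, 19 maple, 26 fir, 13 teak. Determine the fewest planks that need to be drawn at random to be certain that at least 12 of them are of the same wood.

133

An adversary could hand out at most 11 planks per wood: 11 + 11 + 11 + 11 + 11 + 11 + 11 + 11 + 11 + 11 + 11 + 11 = 132 planks and still no wood has 12.
One more plank lands in a wood already at 11, so 133 draws are enough and 132 are not.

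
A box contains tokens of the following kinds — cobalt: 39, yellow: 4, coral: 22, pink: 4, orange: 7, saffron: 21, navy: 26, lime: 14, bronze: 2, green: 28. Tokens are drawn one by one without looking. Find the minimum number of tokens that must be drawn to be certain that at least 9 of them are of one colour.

66

Pigeonhole: put each drawn token into a box by colour. The largest draw with every box below 9 takes min(count, 8) from each colour; colours with fewer than 8 contribute all they have.
Σ min(cᵢ, 8) = 8 + 4 + 8 + 4 + 7 + 8 + 8 + 8 + 2 + 8 = 65.
Draw number 65 + 1 = 66 must push one box to 9.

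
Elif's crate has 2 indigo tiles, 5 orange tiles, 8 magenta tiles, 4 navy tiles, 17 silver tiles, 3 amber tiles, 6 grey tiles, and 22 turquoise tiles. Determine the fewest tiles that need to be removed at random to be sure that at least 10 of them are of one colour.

The 8 colours are the holes; the tiles drawn are the pigeons.
To avoid 10 of any one colour, the worst case takes at most 9 of each colour, or every tile of a colour that has fewer than 9.
That gives 2 + 5 + 8 + 4 + 9 + 3 + 6 + 9 = 46 tiles with no colour reaching 10.
The next tile forces some colour to 10, so 46 + 1 = 47.

47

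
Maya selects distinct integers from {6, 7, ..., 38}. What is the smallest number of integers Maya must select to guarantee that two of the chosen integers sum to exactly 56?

24

A set avoiding the sum 56 can contain at most one of each pair {x, 56−x}, plus the 13 elements whose complement lies outside the range or equal to its own complement.
The integers 6, …, 28 (23 of them) are such a set: any two sum to at least 6+7 = 13 and at most 27+28 = 55 < 56.
Pigeonhole: any 24th integer completes one of the 10 pairs, so 24 choices force a sum of 56.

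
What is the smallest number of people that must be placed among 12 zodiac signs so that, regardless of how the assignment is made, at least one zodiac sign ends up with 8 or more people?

85

With 84 people one could put exactly 7 in each of the 12 zodiac signs, and no zodiac sign would reach 8.
By pigeonhole, one more person must land in a zodiac sign that already has 7, giving it 8.
So 12 × 7 + 1 = 85 people are required.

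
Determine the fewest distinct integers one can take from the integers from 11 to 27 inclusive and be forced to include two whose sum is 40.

11

A set avoiding the sum 40 can contain at most one of each pair {x, 40−x}, plus the 3 elements whose complement lies outside the range or equal to its own complement.
The integers 11, …, 20 (10 of them) are such a set: any two sum to at least 11+12 = 23 and at most 19+20 = 39 < 40.
Pigeonhole: any 11th integer completes one of the 7 pairs, so 11 choices force a sum of 40.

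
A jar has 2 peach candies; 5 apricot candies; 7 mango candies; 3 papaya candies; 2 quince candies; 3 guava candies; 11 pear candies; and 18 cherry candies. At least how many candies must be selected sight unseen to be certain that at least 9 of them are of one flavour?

39

The 8 flavours are the holes; the candies drawn are the pigeons.
To avoid 9 of any one flavour, the worst case takes at most 8 of each flavour, or every candy of a flavour that has fewer than 8.
That gives 2 + 5 + 7 + 3 + 2 + 3 + 8 + 8 = 38 candies with no flavour reaching 9.
The next candy forces some flavour to 9, so 38 + 1 = 39.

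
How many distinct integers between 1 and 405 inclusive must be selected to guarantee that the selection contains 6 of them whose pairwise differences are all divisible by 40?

Integers whose pairwise differences are multiples of 40 are exactly those sharing a remainder mod 40. Pigeonhole: the 40 residue classes mod 40 are the pigeonholes.
With 200 integers one could put 5 in each residue class and have no class reach 6.
The 201st integer pushes some class to 6, so 40·5 + 1 = 201.

201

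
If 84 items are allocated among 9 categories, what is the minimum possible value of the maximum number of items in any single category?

The 9 categories are the holes and the 84 items are the pigeons.
If every category held at most 9 items, the total would be at most 9 × 9 = 81, which is less than 84.
So some category holds at least ⌈84/9⌉ = 10 items.

10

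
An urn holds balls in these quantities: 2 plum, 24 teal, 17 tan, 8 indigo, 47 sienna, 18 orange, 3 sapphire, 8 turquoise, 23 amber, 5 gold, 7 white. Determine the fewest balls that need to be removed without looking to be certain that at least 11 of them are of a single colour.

84

By the pigeonhole principle, the 11 colours are the holes; the balls drawn are the pigeons.
To avoid 11 of any one colour, the worst case takes at most 10 of each colour, or every ball of a colour that has fewer than 10.
That gives 2 + 10 + 10 + 8 + 10 + 10 + 3 + 8 + 10 + 5 + 7 = 83 balls with no colour reaching 11.
The next ball forces some colour to 11, so 83 + 1 = 84.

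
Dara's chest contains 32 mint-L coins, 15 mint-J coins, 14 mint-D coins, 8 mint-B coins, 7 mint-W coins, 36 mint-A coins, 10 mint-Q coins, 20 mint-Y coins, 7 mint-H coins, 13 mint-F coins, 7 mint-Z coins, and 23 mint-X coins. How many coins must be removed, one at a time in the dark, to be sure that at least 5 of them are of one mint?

By the pigeonhole principle, the 12 mints are the holes; the coins drawn are the pigeons.
To avoid 5 of any one mint, the worst case takes at most 4 of each mint.
That gives 4 + 4 + 4 + 4 + 4 + 4 + 4 + 4 + 4 + 4 + 4 + 4 = 48 coins with no mint reaching 5.
The next coin forces some mint to 5, so 48 + 1 = 49.

49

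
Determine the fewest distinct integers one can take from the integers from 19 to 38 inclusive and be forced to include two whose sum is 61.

Group the elements by complementary pair {x, 61−x}: {23,38}, {24,37}, {25,36}, …, giving 8 two-element pairs and 4 integers whose partner 61−x falls outside [19,38].
By the pigeonhole principle, treating each of those 12 groups as a pigeonhole, one can pick one integer per group — 12 integers — with no two summing to 61.
The 13th integer lands in an occupied pair, forcing a sum of 61.

13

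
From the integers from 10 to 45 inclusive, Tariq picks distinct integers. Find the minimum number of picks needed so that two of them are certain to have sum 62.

23

Group the elements by complementary pair {x, 62−x}: {17,45}, {18,44}, {19,43}, …, giving 14 two-element pairs, the single value 31 (it cannot pair with itself since the integers are distinct), and 7 integers whose partner 62−x falls outside [10,45].
By pigeonhole, treating each of those 22 groups as a pigeonhole, one can pick one integer per group — 22 integers — with no two summing to 62.
The 23rd integer lands in an occupied pair, forcing a sum of 62.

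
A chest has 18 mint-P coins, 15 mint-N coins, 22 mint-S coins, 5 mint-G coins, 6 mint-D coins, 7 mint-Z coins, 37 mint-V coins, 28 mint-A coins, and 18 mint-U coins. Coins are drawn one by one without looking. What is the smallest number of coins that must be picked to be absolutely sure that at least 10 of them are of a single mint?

73

Pigeonhole: put each drawn coin into a box by mint. The largest draw with every box below 10 takes min(count, 9) from each mint; mints with fewer than 9 contribute all they have.
Σ min(cᵢ, 9) = 9 + 9 + 9 + 5 + 6 + 7 + 9 + 9 + 9 = 72.
Draw number 72 + 1 = 73 must push one box to 10.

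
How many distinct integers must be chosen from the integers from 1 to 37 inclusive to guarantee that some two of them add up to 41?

21

Group the elements by complementary pair {x, 41−x}: {4,37}, {5,36}, {6,35}, …, giving 17 two-element pairs and 3 integers whose partner 41−x falls outside [1,37].
By the pigeonhole principle, treating each of those 20 groups as a pigeonhole, one can pick one integer per group — 20 integers — with no two summing to 41.
The 21st integer lands in an occupied pair, forcing a sum of 41.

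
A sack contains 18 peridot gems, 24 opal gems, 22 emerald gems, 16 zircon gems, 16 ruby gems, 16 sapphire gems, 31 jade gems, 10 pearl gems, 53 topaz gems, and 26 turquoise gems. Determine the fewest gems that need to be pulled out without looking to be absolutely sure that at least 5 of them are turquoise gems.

In the worst case for collecting turquoise gems, every non-turquoise gem comes out first.
There are 18 + 24 + 22 + 16 + 16 + 16 + 31 + 10 + 53 = 206 non-turquoise gems altogether.
After those, each further gem must be turquoise, so 206 + 5 = 211 draws guarantee 5 turquoise gems.

211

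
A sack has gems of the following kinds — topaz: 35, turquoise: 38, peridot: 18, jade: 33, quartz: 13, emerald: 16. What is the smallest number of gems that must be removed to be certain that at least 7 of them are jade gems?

127

In the worst case for collecting jade gems, every non-jade gem comes out first.
There are 35 + 38 + 18 + 13 + 16 = 120 non-jade gems altogether.
After those, each further gem must be jade, so 120 + 7 = 127 draws guarantee 7 jade gems.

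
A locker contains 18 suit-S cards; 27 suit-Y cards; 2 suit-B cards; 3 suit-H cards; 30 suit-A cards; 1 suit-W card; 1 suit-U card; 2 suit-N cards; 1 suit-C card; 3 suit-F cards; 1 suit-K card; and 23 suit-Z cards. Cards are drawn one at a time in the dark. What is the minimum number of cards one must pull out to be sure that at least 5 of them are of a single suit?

31

Put each drawn card into a box by suit. The largest draw with every box below 5 takes min(count, 4) from each suit; suits with fewer than 4 contribute all they have.
Σ min(cᵢ, 4) = 4 + 4 + 2 + 3 + 4 + 1 + 1 + 2 + 1 + 3 + 1 + 4 = 30.
Draw number 30 + 1 = 31 must push one box to 5.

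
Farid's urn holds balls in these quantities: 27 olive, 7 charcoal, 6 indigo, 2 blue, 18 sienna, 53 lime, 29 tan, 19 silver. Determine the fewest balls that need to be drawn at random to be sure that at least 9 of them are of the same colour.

56

The 8 colours are the holes; the balls drawn are the pigeons.
To avoid 9 of any one colour, the worst case takes at most 8 of each colour, or every ball of a colour that has fewer than 8.
That gives 8 + 7 + 6 + 2 + 8 + 8 + 8 + 8 = 55 balls with no colour reaching 9.
The next ball forces some colour to 9, so 55 + 1 = 56.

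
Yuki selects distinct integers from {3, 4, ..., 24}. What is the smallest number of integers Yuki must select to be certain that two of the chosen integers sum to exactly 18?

17

Two chosen integers sum to 18 exactly when both halves of some pair {x, 18−x} with 3 ≤ x ≤ 18−x ≤ 15 are chosen — 6 such pairs.
The remaining 10 elements (those with no distinct partner in range) can never complete a 18-sum, so the worst case takes all of them and one from each pair: 10 + 6 = 16.
Pigeonhole: the 17th integer has to be the second member of some pair, so 16 + 1 = 17.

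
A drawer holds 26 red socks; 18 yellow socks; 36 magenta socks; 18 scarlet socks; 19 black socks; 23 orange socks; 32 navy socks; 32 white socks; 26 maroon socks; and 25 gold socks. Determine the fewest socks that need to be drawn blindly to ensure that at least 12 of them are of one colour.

Pigeonhole: put each drawn sock into a box by colour. The largest draw with every box below 12 takes min(count, 11) from each colour.
Σ min(cᵢ, 11) = 11 + 11 + 11 + 11 + 11 + 11 + 11 + 11 + 11 + 11 = 110.
Draw number 110 + 1 = 111 must push one box to 12.

111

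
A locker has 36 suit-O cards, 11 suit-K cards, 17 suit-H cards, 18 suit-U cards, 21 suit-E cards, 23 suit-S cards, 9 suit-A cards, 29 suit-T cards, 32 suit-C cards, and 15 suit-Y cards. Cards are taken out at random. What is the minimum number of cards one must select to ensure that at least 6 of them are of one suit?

51

An adversary could hand out at most 5 cards per suit: 5 + 5 + 5 + 5 + 5 + 5 + 5 + 5 + 5 + 5 = 50 cards and still no suit has 6.
Pigeonhole: one more card lands in a suit already at 5, so 51 draws are enough and 50 are not.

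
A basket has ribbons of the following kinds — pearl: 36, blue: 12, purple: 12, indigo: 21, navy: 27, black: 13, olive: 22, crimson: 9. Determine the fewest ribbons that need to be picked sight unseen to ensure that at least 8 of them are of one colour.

An adversary could hand out at most 7 ribbons per colour: 7 + 7 + 7 + 7 + 7 + 7 + 7 + 7 = 56 ribbons and still no colour has 8.
One more ribbon lands in a colour already at 7, so 57 draws are enough and 56 are not.

57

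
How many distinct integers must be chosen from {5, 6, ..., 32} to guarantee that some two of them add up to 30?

Two chosen integers sum to 30 exactly when both halves of some pair {x, 30−x} with 5 ≤ x ≤ 30−x ≤ 25 are chosen — 10 such pairs.
The remaining 8 elements (those with no distinct partner in range) can never complete a 30-sum, so the worst case takes all of them and one from each pair: 8 + 10 = 18.
The 19th integer has to be the second member of some pair, so 18 + 1 = 19.

19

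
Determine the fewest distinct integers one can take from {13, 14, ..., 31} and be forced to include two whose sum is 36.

15

Group the elements by complementary pair {x, 36−x}: {13,23}, {14,22}, {15,21}, …, giving 5 two-element pairs; the single value 18 (it cannot pair with itself since the integers are distinct); and 8 integers whose partner 36−x falls outside [13,31].
Pigeonhole: treating each of those 14 groups as a pigeonhole, one can pick one integer per group — 14 integers — with no two summing to 36.
The 15th integer lands in an occupied pair, forcing a sum of 36.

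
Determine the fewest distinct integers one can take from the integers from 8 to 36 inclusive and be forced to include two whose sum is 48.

18

Two chosen integers sum to 48 exactly when both halves of some pair {x, 48−x} with 12 ≤ x ≤ 48−x ≤ 36 are chosen — 12 such pairs.
The remaining 5 elements (those with no distinct partner in range) can never complete a 48-sum, so the worst case takes all of them and one from each pair: 5 + 12 = 17.
By pigeonhole, the 18th integer has to be the second member of some pair, so 17 + 1 = 18.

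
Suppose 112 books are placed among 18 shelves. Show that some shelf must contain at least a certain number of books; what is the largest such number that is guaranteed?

Pigeonhole: the 18 shelves are the holes and the 112 books are the pigeons.
If every shelf held at most 6 books, the total would be at most 18 × 6 = 108, which is less than 112.
So some shelf holds at least ⌈112/18⌉ = 7 books.

7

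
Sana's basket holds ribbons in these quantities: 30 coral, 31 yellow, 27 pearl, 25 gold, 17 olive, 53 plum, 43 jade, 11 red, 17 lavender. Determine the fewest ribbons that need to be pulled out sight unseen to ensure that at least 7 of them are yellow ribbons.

In the worst case for collecting yellow ribbons, every non-yellow ribbon comes out first.
There are 30 + 27 + 25 + 17 + 53 + 43 + 11 + 17 = 223 non-yellow ribbons altogether.
After those, each further ribbon must be yellow, so 223 + 7 = 230 draws guarantee 7 yellow ribbons.

230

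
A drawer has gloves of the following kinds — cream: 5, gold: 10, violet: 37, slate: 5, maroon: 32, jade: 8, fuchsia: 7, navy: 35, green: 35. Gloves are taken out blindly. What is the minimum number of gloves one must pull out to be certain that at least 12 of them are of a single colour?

An adversary could hand out at most 11 gloves per colour (5 colours run out sooner): 5 + 10 + 11 + 5 + 11 + 8 + 7 + 11 + 11 = 79 gloves and still no colour has 12.
Pigeonhole: one more glove lands in a colour already at 11, so 80 draws are enough and 79 are not.

80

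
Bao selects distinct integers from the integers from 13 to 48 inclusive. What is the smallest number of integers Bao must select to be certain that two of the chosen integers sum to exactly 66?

22

Two chosen integers sum to 66 exactly when both halves of some pair {x, 66−x} with 18 ≤ x ≤ 66−x ≤ 48 are chosen — 15 such pairs.
The remaining 6 elements (those with no distinct partner in range) can never complete a 66-sum, so the worst case takes all of them and one from each pair: 6 + 15 = 21.
The 22nd integer has to be the second member of some pair, so 21 + 1 = 22.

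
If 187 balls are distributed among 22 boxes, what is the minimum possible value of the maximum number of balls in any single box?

9

Pigeonhole: the 22 boxes are the holes and the 187 balls are the pigeons.
If every box held at most 8 balls, the total would be at most 22 × 8 = 176, which is less than 187.
So some box holds at least ⌈187/22⌉ = 9 balls.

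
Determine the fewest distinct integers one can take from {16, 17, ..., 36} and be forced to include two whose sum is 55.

A set avoiding the sum 55 can contain at most one of each pair {x, 55−x}, plus the 3 elements whose complement lies outside the range.
The integers 16, …, 27 (12 of them) are such a set: any two sum to at least 16+17 = 33 and at most 26+27 = 53 < 55.
By the pigeonhole principle, any 13th integer completes one of the 9 pairs, so 13 choices force a sum of 55.

13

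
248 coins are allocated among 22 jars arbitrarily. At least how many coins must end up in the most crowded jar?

12

The 22 jars are the holes and the 248 coins are the pigeons.
If every jar held at most 11 coins, the total would be at most 22 × 11 = 242, which is less than 248.
So some jar holds at least ⌈248/22⌉ = 12 coins.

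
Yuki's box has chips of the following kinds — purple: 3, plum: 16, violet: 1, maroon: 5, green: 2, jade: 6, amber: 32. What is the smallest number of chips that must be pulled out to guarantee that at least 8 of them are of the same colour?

By the pigeonhole principle, the 7 colours are the holes; the chips drawn are the pigeons.
To avoid 8 of any one colour, the worst case takes at most 7 of each colour, or every chip of a colour that has fewer than 7.
That gives 3 + 7 + 1 + 5 + 2 + 6 + 7 = 31 chips with no colour reaching 8.
The next chip forces some colour to 8, so 31 + 1 = 32.

32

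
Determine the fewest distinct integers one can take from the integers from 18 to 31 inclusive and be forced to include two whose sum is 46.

10

A set avoiding the sum 46 can contain at most one of each pair {x, 46−x}, plus the 4 elements whose complement lies outside the range or equal to its own complement.
The integers 23, …, 31 (9 of them) are such a set: any two sum to at least 23+24 = 47 > 46.
Any 10th integer completes one of the 5 pairs, so 10 choices force a sum of 46.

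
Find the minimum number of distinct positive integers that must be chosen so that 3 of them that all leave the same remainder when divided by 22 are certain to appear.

By the pigeonhole principle, the 22 residue classes mod 22 are the pigeonholes.
With 44 integers one could put 2 in each residue class and have no class reach 3.
The 45th integer pushes some class to 3, so 22·2 + 1 = 45.

45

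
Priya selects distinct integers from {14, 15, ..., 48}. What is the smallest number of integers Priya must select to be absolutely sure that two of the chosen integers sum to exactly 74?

25

Group the elements by complementary pair {x, 74−x}: {26,48}, {27,47}, {28,46}, …, giving 11 two-element pairs; the single value 37 (it cannot pair with itself since the integers are distinct); and 12 integers whose partner 74−x falls outside [14,48].
By the pigeonhole principle, treating each of those 24 groups as a pigeonhole, one can pick one integer per group — 24 integers — with no two summing to 74.
The 25th integer lands in an occupied pair, forcing a sum of 74.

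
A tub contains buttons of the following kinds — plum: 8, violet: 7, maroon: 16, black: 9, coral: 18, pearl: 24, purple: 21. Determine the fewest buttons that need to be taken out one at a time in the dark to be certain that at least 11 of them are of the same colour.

The 7 colours are the holes; the buttons drawn are the pigeons.
To avoid 11 of any one colour, the worst case takes at most 10 of each colour, or every button of a colour that has fewer than 10.
That gives 8 + 7 + 10 + 9 + 10 + 10 + 10 = 64 buttons with no colour reaching 11.
The next button forces some colour to 11, so 64 + 1 = 65.

65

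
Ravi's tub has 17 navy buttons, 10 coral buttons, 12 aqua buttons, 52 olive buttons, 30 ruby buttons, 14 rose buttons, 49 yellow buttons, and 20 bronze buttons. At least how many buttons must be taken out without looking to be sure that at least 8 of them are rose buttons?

198

In the worst case for collecting rose buttons, every non-rose button comes out first.
There are 17 + 10 + 12 + 52 + 30 + 49 + 20 = 190 non-rose buttons altogether.
After those, each further button must be rose, so 190 + 8 = 198 draws guarantee 8 rose buttons.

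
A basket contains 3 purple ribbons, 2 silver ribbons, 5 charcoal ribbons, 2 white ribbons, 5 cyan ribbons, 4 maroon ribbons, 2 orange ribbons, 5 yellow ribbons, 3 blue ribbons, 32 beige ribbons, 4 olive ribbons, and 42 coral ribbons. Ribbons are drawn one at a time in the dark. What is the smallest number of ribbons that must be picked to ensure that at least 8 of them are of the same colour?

An adversary could hand out at most 7 ribbons per colour (10 colours run out sooner): 3 + 2 + 5 + 2 + 5 + 4 + 2 + 5 + 3 + 7 + 4 + 7 = 49 ribbons and still no colour has 8.
By the pigeonhole principle, one more ribbon lands in a colour already at 7, so 50 draws are enough and 49 are not.

50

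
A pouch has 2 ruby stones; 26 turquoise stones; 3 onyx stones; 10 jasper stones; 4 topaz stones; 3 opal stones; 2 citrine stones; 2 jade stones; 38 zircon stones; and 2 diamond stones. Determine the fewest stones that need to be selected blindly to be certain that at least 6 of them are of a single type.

34

The 10 types are the holes; the stones drawn are the pigeons.
To avoid 6 of any one type, the worst case takes at most 5 of each type, or every stone of a type that has fewer than 5.
That gives 2 + 5 + 3 + 5 + 4 + 3 + 2 + 2 + 5 + 2 = 33 stones with no type reaching 6.
The next stone forces some type to 6, so 33 + 1 = 34.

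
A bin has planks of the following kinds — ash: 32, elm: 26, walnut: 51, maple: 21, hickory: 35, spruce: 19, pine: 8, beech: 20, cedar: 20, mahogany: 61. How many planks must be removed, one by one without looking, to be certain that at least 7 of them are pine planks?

In the worst case for collecting pine planks, every non-pine plank comes out first.
There are 32 + 26 + 51 + 21 + 35 + 19 + 20 + 20 + 61 = 285 non-pine planks altogether.
After those, each further plank must be pine, so 285 + 7 = 292 draws guarantee 7 pine planks.

292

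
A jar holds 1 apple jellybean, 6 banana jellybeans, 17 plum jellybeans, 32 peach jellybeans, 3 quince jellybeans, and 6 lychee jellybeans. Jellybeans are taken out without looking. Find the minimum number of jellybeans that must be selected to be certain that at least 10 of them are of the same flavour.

35

By pigeonhole, the 6 flavours are the holes; the jellybeans drawn are the pigeons.
To avoid 10 of any one flavour, the worst case takes at most 9 of each flavour, or every jellybean of a flavour that has fewer than 9.
That gives 1 + 6 + 9 + 9 + 3 + 6 = 34 jellybeans with no flavour reaching 10.
The next jellybean forces some flavour to 10, so 34 + 1 = 35.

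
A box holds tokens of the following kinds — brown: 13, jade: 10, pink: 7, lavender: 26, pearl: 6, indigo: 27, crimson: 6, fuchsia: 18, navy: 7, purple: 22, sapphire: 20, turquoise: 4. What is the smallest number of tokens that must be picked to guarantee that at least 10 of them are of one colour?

The 12 colours are the holes; the tokens drawn are the pigeons.
To avoid 10 of any one colour, the worst case takes at most 9 of each colour, or every token of a colour that has fewer than 9.
That gives 9 + 9 + 7 + 9 + 6 + 9 + 6 + 9 + 7 + 9 + 9 + 4 = 93 tokens with no colour reaching 10.
The next token forces some colour to 10, so 93 + 1 = 94.

94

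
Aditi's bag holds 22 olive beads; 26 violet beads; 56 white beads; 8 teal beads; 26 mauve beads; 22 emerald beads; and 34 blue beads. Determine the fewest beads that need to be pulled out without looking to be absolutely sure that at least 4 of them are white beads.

142

In the worst case for collecting white beads, every non-white bead comes out first.
There are 22 + 26 + 8 + 26 + 22 + 34 = 138 non-white beads altogether.
After those, each further bead must be white, so 138 + 4 = 142 draws guarantee 4 white beads.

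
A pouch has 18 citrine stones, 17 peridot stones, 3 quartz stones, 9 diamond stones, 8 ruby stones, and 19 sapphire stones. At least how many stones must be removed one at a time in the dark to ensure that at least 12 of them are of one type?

An adversary could hand out at most 11 stones per type (quartz, diamond, ruby run out sooner): 11 + 11 + 3 + 9 + 8 + 11 = 53 stones and still no type has 12.
Pigeonhole: one more stone lands in a type already at 11, so 54 draws are enough and 53 are not.

54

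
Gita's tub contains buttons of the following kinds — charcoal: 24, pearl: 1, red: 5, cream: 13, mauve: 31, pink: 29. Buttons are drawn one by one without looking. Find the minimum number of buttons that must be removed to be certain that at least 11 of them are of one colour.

Pigeonhole: the 6 colours are the holes; the buttons drawn are the pigeons.
To avoid 11 of any one colour, the worst case takes at most 10 of each colour, or every button of a colour that has fewer than 10.
That gives 10 + 1 + 5 + 10 + 10 + 10 = 46 buttons with no colour reaching 11.
The next button forces some colour to 11, so 46 + 1 = 47.

47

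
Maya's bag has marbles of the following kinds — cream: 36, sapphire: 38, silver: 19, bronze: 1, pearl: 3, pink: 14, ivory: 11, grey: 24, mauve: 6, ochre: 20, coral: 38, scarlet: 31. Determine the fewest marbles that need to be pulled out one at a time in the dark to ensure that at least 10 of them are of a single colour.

92

Put each drawn marble into a box by colour. The largest draw with every box below 10 takes min(count, 9) from each colour; colours with fewer than 9 contribute all they have.
Σ min(cᵢ, 9) = 9 + 9 + 9 + 1 + 3 + 9 + 9 + 9 + 6 + 9 + 9 + 9 = 91.
Draw number 91 + 1 = 92 must push one box to 10.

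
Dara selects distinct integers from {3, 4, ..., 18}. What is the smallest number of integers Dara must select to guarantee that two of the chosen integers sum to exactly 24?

11

Two chosen integers sum to 24 exactly when both halves of some pair {x, 24−x} with 6 ≤ x ≤ 24−x ≤ 18 are chosen — 6 such pairs.
The remaining 4 elements (those with no distinct partner in range) can never complete a 24-sum, so the worst case takes all of them and one from each pair: 4 + 6 = 10.
The 11th integer has to be the second member of some pair, so 10 + 1 = 11.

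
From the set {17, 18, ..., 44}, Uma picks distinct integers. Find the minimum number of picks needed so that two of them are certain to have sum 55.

18

A set avoiding the sum 55 can contain at most one of each pair {x, 55−x}, plus the 6 elements whose complement lies outside the range.
The integers 28, …, 44 (17 of them) are such a set: any two sum to at least 28+29 = 57 > 55.
Any 18th integer completes one of the 11 pairs, so 18 choices force a sum of 55.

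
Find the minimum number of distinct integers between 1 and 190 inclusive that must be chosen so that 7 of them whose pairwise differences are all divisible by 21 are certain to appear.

127

Integers whose pairwise differences are multiples of 21 are exactly those sharing a remainder mod 21. By pigeonhole, the 21 residue classes mod 21 are the pigeonholes.
With 126 integers one could put 6 in each residue class and have no class reach 7.
The 127th integer pushes some class to 7, so 21·6 + 1 = 127.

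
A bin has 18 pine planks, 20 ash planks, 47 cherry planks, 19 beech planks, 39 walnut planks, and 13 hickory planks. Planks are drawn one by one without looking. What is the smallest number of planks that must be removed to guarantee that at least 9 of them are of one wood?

Pigeonhole: the 6 woods are the holes; the planks drawn are the pigeons.
To avoid 9 of any one wood, the worst case takes at most 8 of each wood.
That gives 8 + 8 + 8 + 8 + 8 + 8 = 48 planks with no wood reaching 9.
The next plank forces some wood to 9, so 48 + 1 = 49.

49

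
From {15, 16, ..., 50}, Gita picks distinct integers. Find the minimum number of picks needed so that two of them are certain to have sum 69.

A set avoiding the sum 69 can contain at most one of each pair {x, 69−x}, plus the 4 elements whose complement lies outside the range.
The integers 15, …, 34 (20 of them) are such a set: any two sum to at least 15+16 = 31 and at most 33+34 = 67 < 69.
Any 21st integer completes one of the 16 pairs, so 21 choices force a sum of 69.

21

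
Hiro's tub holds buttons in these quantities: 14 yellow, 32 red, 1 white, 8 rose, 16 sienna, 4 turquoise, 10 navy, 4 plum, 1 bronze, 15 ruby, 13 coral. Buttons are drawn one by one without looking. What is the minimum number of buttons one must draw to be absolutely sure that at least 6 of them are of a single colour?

By the pigeonhole principle, the 11 colours are the holes; the buttons drawn are the pigeons.
To avoid 6 of any one colour, the worst case takes at most 5 of each colour, or every button of a colour that has fewer than 5.
That gives 5 + 5 + 1 + 5 + 5 + 4 + 5 + 4 + 1 + 5 + 5 = 45 buttons with no colour reaching 6.
The next button forces some colour to 6, so 45 + 1 = 46.

46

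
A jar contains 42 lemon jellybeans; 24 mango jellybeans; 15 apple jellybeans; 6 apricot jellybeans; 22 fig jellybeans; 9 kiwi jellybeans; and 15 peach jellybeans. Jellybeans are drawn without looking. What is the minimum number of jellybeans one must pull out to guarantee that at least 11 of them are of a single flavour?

66

The 7 flavours are the holes; the jellybeans drawn are the pigeons.
To avoid 11 of any one flavour, the worst case takes at most 10 of each flavour, or every jellybean of a flavour that has fewer than 10.
That gives 10 + 10 + 10 + 6 + 10 + 9 + 10 = 65 jellybeans with no flavour reaching 11.
The next jellybean forces some flavour to 11, so 65 + 1 = 66.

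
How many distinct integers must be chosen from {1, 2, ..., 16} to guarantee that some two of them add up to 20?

11

A set avoiding the sum 20 can contain at most one of each pair {x, 20−x}, plus the 4 elements whose complement lies outside the range or equal to its own complement.
The integers 1, …, 10 (10 of them) are such a set: any two sum to at least 1+2 = 3 and at most 9+10 = 19 < 20.
Any 11th integer completes one of the 6 pairs, so 11 choices force a sum of 20.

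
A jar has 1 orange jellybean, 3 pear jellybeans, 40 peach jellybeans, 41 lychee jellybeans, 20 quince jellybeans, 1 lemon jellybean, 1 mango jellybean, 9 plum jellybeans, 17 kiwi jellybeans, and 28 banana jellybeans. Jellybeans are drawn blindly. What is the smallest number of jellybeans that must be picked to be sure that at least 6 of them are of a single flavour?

37

An adversary could hand out at most 5 jellybeans per flavour (4 flavours run out sooner): 1 + 3 + 5 + 5 + 5 + 1 + 1 + 5 + 5 + 5 = 36 jellybeans and still no flavour has 6.
By the pigeonhole principle, one more jellybean lands in a flavour already at 5, so 37 draws are enough and 36 are not.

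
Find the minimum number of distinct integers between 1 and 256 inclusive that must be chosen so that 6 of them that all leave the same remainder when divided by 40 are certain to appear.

By pigeonhole, the 40 residue classes mod 40 are the pigeonholes.
With 200 integers one could put 5 in each residue class and have no class reach 6.
The 201st integer pushes some class to 6, so 40·5 + 1 = 201.

201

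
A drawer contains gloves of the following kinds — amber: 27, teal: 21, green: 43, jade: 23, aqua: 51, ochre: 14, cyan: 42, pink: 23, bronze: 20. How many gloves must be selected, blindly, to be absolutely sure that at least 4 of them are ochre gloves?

In the worst case for collecting ochre gloves, every non-ochre glove comes out first.
There are 27 + 21 + 43 + 23 + 51 + 42 + 23 + 20 = 250 non-ochre gloves altogether.
After those, each further glove must be ochre, so 250 + 4 = 254 draws guarantee 4 ochre gloves.

254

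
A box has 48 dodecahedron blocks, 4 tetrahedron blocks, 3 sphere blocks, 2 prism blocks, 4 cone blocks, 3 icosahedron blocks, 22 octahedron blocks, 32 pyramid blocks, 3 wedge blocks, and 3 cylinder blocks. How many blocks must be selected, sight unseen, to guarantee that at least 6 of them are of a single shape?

By pigeonhole, the 10 shapes are the holes; the blocks drawn are the pigeons.
To avoid 6 of any one shape, the worst case takes at most 5 of each shape, or every block of a shape that has fewer than 5.
That gives 5 + 4 + 3 + 2 + 4 + 3 + 5 + 5 + 3 + 3 = 37 blocks with no shape reaching 6.
The next block forces some shape to 6, so 37 + 1 = 38.

38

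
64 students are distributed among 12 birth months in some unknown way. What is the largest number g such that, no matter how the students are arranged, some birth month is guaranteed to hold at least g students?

By the pigeonhole principle, the 12 birth months are the holes and the 64 students are the pigeons.
If every birth month held at most 5 students, the total would be at most 12 × 5 = 60, which is less than 64.
So some birth month holds at least ⌈64/12⌉ = 6 students.

6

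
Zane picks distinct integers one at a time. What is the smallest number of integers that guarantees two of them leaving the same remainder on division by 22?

The 22 residue classes mod 22 are the pigeonholes.
With 22 integers one could put 1 in each residue class and have no class reach 2.
The 23rd integer pushes some class to 2, so 22·1 + 1 = 23.

23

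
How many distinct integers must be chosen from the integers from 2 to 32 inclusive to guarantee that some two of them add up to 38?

Group the elements by complementary pair {x, 38−x}: {6,32}, {7,31}, {8,30}, …, giving 13 two-element pairs, the single value 19 (it cannot pair with itself since the integers are distinct), and 4 integers whose partner 38−x falls outside [2,32].
By pigeonhole, treating each of those 18 groups as a pigeonhole, one can pick one integer per group — 18 integers — with no two summing to 38.
The 19th integer lands in an occupied pair, forcing a sum of 38.

19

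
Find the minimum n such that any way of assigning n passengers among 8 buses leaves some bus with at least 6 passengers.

41

With 40 passengers one could put exactly 5 in each of the 8 buses, and no bus would reach 6.
One more passenger must land in a bus that already has 5, giving it 6.
So 8 × 5 + 1 = 41 passengers are required.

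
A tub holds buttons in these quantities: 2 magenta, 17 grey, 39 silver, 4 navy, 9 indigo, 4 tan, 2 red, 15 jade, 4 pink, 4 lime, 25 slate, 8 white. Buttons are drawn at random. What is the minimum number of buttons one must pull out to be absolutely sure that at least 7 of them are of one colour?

57

By pigeonhole, the 12 colours are the holes; the buttons drawn are the pigeons.
To avoid 7 of any one colour, the worst case takes at most 6 of each colour, or every button of a colour that has fewer than 6.
That gives 2 + 6 + 6 + 4 + 6 + 4 + 2 + 6 + 4 + 4 + 6 + 6 = 56 buttons with no colour reaching 7.
The next button forces some colour to 7, so 56 + 1 = 57.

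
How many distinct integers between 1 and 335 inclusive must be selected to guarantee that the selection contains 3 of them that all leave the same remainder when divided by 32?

65

By pigeonhole, the 32 residue classes mod 32 are the pigeonholes.
With 64 integers one could put 2 in each residue class and have no class reach 3.
The 65th integer pushes some class to 3, so 32·2 + 1 = 65.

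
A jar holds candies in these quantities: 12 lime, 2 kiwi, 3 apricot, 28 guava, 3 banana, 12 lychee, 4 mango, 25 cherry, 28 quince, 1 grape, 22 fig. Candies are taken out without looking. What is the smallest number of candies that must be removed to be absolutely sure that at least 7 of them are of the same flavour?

By pigeonhole, put each drawn candy into a box by flavour. The largest draw with every box below 7 takes min(count, 6) from each flavour; flavours with fewer than 6 contribute all they have.
Σ min(cᵢ, 6) = 6 + 2 + 3 + 6 + 3 + 6 + 4 + 6 + 6 + 1 + 6 = 49.
Draw number 49 + 1 = 50 must push one box to 7.

50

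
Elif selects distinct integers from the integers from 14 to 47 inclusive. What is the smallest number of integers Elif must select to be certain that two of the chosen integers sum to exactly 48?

Group the elements by complementary pair {x, 48−x}: {14,34}, {15,33}, {16,32}, …, giving 10 two-element pairs; the single value 24 (it cannot pair with itself since the integers are distinct); and 13 integers whose partner 48−x falls outside [14,47].
Treating each of those 24 groups as a pigeonhole, one can pick one integer per group — 24 integers — with no two summing to 48.
The 25th integer lands in an occupied pair, forcing a sum of 48.

25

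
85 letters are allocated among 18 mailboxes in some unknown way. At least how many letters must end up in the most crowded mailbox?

5

Pigeonhole: the 18 mailboxes are the holes and the 85 letters are the pigeons.
If every mailbox held at most 4 letters, the total would be at most 18 × 4 = 72, which is less than 85.
So some mailbox holds at least ⌈85/18⌉ = 5 letters.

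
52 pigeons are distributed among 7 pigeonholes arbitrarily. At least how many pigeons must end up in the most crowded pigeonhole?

Pigeonhole: the 7 pigeonholes are the holes and the 52 pigeons are the pigeons.
If every pigeonhole held at most 7 pigeons, the total would be at most 7 × 7 = 49, which is less than 52.
So some pigeonhole holds at least ⌈52/7⌉ = 8 pigeons.

8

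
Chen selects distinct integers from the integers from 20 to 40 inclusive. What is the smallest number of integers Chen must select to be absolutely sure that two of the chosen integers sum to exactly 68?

16

Two chosen integers sum to 68 exactly when both halves of some pair {x, 68−x} with 28 ≤ x ≤ 68−x ≤ 40 are chosen — 6 such pairs.
The remaining 9 elements (those with no distinct partner in range) can never complete a 68-sum, so the worst case takes all of them and one from each pair: 9 + 6 = 15.
By pigeonhole, the 16th integer has to be the second member of some pair, so 15 + 1 = 16.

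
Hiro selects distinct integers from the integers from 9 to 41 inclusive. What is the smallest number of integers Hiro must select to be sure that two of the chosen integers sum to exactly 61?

Group the elements by complementary pair {x, 61−x}: {20,41}, {21,40}, {22,39}, …, giving 11 two-element pairs and 11 integers whose partner 61−x falls outside [9,41].
Pigeonhole: treating each of those 22 groups as a pigeonhole, one can pick one integer per group — 22 integers — with no two summing to 61.
The 23rd integer lands in an occupied pair, forcing a sum of 61.

23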